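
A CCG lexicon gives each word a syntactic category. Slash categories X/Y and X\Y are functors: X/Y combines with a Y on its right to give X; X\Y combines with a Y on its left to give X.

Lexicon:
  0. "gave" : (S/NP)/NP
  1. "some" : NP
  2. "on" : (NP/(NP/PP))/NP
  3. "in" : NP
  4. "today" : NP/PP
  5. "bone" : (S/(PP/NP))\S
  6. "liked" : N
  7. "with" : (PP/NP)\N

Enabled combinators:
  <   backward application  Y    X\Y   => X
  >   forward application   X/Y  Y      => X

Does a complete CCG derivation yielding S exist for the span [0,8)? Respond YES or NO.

[0,8] S   >
  [0,6] S/(PP/NP)   <
    [0,5] S   >
      [0,2] S/NP   >
        [0,1] "gave" : (S/NP)/NP
        [1,2] "some" : NP
      [2,5] NP   >
        [2,4] NP/(NP/PP)   >
          [2,3] "on" : (NP/(NP/PP))/NP
          [3,4] "in" : NP
        [4,5] "today" : NP/PP
    [5,6] "bone" : (S/(PP/NP))\S
  [6,8] PP/NP   <
    [6,7] "liked" : N
    [7,8] "with" : (PP/NP)\N

YES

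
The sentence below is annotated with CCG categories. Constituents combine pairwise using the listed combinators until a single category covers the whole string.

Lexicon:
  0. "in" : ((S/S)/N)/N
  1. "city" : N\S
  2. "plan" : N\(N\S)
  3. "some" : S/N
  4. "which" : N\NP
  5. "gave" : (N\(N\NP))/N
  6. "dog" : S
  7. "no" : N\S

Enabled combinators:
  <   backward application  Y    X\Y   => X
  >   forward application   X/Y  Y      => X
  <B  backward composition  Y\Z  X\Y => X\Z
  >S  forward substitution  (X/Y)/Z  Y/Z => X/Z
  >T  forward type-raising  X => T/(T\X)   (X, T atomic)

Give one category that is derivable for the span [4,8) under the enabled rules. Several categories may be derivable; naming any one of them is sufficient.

[0,8] S   >
  [0,4] S/N   >S
    [0,3] (S/S)/N   >
      [0,1] "in" : ((S/S)/N)/N
      [1,3] N   <
        [1,2] "city" : N\S
        [2,3] "plan" : N\(N\S)
    [3,4] "some" : S/N
  [4,8] N   <
    [4,5] "which" : N\NP
    [5,8] N\(N\NP)   >
      [5,6] "gave" : (N\(N\NP))/N
      [6,8] N   <
        [6,7] "dog" : S
        [7,8] "no" : N\S

N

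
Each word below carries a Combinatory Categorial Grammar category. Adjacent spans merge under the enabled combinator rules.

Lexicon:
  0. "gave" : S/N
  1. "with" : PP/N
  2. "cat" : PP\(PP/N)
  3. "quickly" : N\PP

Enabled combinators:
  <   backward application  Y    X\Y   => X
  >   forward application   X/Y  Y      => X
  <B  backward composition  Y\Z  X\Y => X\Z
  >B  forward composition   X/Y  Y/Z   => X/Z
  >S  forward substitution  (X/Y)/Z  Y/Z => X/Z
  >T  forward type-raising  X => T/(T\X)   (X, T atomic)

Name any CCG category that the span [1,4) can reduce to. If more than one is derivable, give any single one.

N

[0,4] S   >
  [0,1] "gave" : S/N
  [1,4] N   <
    [1,3] PP   <
      [1,2] "with" : PP/N
      [2,3] "cat" : PP\(PP/N)
    [3,4] "quickly" : N\PP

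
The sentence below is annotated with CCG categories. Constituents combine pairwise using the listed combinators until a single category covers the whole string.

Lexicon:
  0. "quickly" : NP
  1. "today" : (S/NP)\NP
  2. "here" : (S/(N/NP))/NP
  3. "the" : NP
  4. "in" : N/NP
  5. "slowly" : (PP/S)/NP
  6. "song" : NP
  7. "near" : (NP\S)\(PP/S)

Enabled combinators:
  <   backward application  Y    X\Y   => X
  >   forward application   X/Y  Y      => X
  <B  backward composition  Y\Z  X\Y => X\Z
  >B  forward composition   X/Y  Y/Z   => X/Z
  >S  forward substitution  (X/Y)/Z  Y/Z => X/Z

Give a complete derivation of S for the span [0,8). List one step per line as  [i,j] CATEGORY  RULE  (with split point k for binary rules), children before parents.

[0,8] S   >
  [0,2] S/NP   <
    [0,1] "quickly" : NP
    [1,2] "today" : (S/NP)\NP
  [2,8] NP   <
    [2,5] S   >
      [2,4] S/(N/NP)   >
        [2,3] "here" : (S/(N/NP))/NP
        [3,4] "the" : NP
      [4,5] "in" : N/NP
    [5,8] NP\S   <
      [5,7] PP/S   >
        [5,6] "slowly" : (PP/S)/NP
        [6,7] "song" : NP
      [7,8] "near" : (NP\S)\(PP/S)

[0,1] NP  lex  "quickly"
[1,2] (S/NP)\NP  lex  "today"
[0,2] S/NP  <  k=1
[2,3] (S/(N/NP))/NP  lex  "here"
[3,4] NP  lex  "the"
[2,4] S/(N/NP)  >  k=3
[4,5] N/NP  lex  "in"
[2,5] S  >  k=4
[5,6] (PP/S)/NP  lex  "slowly"
[6,7] NP  lex  "song"
[5,7] PP/S  >  k=6
[7,8] (NP\S)\(PP/S)  lex  "near"
[5,8] NP\S  <  k=7
[2,8] NP  <  k=5
[0,8] S  >  k=2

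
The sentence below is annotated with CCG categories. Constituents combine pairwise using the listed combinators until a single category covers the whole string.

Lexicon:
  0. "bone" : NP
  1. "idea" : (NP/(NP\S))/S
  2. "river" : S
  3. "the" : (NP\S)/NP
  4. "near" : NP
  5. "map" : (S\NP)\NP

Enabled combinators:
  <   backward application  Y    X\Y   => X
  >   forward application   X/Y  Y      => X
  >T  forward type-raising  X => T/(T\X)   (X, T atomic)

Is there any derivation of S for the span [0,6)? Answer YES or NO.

YES

[0,6] S   >
  [0,1] S/(S\NP)   >T
    [0,1] "bone" : NP
  [1,6] S\NP   <
    [1,5] NP   >
      [1,3] NP/(NP\S)   >
        [1,2] "idea" : (NP/(NP\S))/S
        [2,3] "river" : S
      [3,5] NP\S   >
        [3,4] "the" : (NP\S)/NP
        [4,5] "near" : NP
    [5,6] "map" : (S\NP)\NP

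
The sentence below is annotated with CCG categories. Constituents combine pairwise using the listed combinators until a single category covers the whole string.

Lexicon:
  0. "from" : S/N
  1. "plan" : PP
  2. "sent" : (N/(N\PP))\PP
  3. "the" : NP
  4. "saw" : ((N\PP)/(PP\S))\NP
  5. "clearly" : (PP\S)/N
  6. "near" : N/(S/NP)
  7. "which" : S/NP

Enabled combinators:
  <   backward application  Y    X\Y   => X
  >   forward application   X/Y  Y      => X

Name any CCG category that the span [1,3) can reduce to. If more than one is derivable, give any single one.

N/(N\PP)

[0,8] S   >
  [0,1] "from" : S/N
  [1,8] N   >
    [1,3] N/(N\PP)   <
      [1,2] "plan" : PP
      [2,3] "sent" : (N/(N\PP))\PP
    [3,8] N\PP   >
      [3,5] (N\PP)/(PP\S)   <
        [3,4] "the" : NP
        [4,5] "saw" : ((N\PP)/(PP\S))\NP
      [5,8] PP\S   >
        [5,6] "clearly" : (PP\S)/N
        [6,8] N   >
          [6,7] "near" : N/(S/NP)
          [7,8] "which" : S/NP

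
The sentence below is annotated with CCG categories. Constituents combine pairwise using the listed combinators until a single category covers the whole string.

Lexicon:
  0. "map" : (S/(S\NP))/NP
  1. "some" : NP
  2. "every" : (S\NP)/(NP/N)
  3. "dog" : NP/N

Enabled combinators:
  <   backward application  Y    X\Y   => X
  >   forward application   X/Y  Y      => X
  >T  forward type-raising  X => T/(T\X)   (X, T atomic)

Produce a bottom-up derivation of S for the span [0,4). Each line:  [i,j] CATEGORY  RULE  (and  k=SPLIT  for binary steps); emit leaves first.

[0,4] S   >
  [0,2] S/(S\NP)   >
    [0,1] "map" : (S/(S\NP))/NP
    [1,2] "some" : NP
  [2,4] S\NP   >
    [2,3] "every" : (S\NP)/(NP/N)
    [3,4] "dog" : NP/N

[0,1] (S/(S\NP))/NP  lex  "map"
[1,2] NP  lex  "some"
[0,2] S/(S\NP)  >  k=1
[2,3] (S\NP)/(NP/N)  lex  "every"
[3,4] NP/N  lex  "dog"
[2,4] S\NP  >  k=3
[0,4] S  >  k=2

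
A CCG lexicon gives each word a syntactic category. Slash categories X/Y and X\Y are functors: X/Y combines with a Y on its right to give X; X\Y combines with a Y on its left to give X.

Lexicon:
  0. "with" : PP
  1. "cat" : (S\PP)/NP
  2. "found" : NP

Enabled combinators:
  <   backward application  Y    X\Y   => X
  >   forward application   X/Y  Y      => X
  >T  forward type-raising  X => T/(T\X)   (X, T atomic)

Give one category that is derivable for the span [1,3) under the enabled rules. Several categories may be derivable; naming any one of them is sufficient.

[0,3] S   >
  [0,1] S/(S\PP)   >T
    [0,1] "with" : PP
  [1,3] S\PP   >
    [1,2] "cat" : (S\PP)/NP
    [2,3] "found" : NP

S\PP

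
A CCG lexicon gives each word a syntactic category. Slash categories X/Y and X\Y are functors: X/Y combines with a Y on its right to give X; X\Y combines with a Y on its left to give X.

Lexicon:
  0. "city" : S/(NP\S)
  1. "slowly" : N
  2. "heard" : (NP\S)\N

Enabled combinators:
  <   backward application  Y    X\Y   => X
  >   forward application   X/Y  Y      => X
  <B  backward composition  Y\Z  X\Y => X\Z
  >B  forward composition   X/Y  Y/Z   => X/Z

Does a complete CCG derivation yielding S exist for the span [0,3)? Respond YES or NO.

[0,3] S   >
  [0,1] "city" : S/(NP\S)
  [1,3] NP\S   <
    [1,2] "slowly" : N
    [2,3] "heard" : (NP\S)\N

YES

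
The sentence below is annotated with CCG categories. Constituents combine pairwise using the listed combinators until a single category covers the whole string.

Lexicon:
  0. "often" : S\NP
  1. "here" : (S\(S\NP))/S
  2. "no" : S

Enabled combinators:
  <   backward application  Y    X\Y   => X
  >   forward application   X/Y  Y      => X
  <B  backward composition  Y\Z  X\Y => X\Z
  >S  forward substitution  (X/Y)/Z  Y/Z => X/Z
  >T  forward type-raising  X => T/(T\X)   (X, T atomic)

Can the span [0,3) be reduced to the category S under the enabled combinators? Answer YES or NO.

YES

[0,3] S   <
  [0,1] "often" : S\NP
  [1,3] S\(S\NP)   >
    [1,2] "here" : (S\(S\NP))/S
    [2,3] "no" : S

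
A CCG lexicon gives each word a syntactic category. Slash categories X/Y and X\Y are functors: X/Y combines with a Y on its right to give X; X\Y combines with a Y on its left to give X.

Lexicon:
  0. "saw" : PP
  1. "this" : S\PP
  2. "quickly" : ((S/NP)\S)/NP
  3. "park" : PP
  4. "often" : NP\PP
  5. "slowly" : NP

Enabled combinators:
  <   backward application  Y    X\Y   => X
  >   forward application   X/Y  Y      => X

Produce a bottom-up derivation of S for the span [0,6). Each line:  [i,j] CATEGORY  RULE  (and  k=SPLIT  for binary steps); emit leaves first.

[0,1] PP  lex  "saw"
[1,2] S\PP  lex  "this"
[0,2] S  <  k=1
[2,3] ((S/NP)\S)/NP  lex  "quickly"
[3,4] PP  lex  "park"
[4,5] NP\PP  lex  "often"
[3,5] NP  <  k=4
[2,5] (S/NP)\S  >  k=3
[0,5] S/NP  <  k=2
[5,6] NP  lex  "slowly"
[0,6] S  >  k=5

[0,6] S   >
  [0,5] S/NP   <
    [0,2] S   <
      [0,1] "saw" : PP
      [1,2] "this" : S\PP
    [2,5] (S/NP)\S   >
      [2,3] "quickly" : ((S/NP)\S)/NP
      [3,5] NP   <
        [3,4] "park" : PP
        [4,5] "often" : NP\PP
  [5,6] "slowly" : NP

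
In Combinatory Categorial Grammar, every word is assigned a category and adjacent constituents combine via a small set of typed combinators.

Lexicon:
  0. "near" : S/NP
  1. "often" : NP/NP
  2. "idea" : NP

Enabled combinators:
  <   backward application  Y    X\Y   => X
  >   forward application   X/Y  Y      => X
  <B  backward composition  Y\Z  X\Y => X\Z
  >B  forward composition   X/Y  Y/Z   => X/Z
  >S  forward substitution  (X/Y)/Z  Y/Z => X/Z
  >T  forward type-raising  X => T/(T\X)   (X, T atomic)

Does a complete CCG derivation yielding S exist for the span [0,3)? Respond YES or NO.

[0,3] S   >
  [0,2] S/NP   >B
    [0,1] "near" : S/NP
    [1,2] "often" : NP/NP
  [2,3] "idea" : NP

YES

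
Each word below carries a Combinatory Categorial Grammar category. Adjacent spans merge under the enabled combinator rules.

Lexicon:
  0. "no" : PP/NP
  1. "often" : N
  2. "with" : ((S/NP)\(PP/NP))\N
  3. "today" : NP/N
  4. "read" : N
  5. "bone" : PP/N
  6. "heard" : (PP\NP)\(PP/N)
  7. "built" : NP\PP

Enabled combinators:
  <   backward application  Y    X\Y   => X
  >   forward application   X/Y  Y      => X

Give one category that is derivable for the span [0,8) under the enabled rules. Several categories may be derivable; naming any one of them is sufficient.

[0,8] S   >
  [0,3] S/NP   <
    [0,1] "no" : PP/NP
    [1,3] (S/NP)\(PP/NP)   <
      [1,2] "often" : N
      [2,3] "with" : ((S/NP)\(PP/NP))\N
  [3,8] NP   <
    [3,7] PP   <
      [3,5] NP   >
        [3,4] "today" : NP/N
        [4,5] "read" : N
      [5,7] PP\NP   <
        [5,6] "bone" : PP/N
        [6,7] "heard" : (PP\NP)\(PP/N)
    [7,8] "built" : NP\PP

S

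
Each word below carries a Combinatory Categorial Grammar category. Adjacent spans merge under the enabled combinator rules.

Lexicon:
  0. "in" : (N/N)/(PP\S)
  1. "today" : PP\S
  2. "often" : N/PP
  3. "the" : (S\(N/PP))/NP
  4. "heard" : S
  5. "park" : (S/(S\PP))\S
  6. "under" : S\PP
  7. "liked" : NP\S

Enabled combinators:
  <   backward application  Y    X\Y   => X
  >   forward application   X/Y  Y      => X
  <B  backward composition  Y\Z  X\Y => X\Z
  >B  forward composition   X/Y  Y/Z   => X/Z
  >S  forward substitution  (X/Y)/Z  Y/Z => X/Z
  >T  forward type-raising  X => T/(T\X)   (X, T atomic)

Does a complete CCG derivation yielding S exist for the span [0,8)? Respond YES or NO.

YES

[0,8] S   <
  [0,3] N/PP   >B
    [0,2] N/N   >
      [0,1] "in" : (N/N)/(PP\S)
      [1,2] "today" : PP\S
    [2,3] "often" : N/PP
  [3,8] S\(N/PP)   >
    [3,4] "the" : (S\(N/PP))/NP
    [4,8] NP   <
      [4,7] S   >
        [4,6] S/(S\PP)   <
          [4,5] "heard" : S
          [5,6] "park" : (S/(S\PP))\S
        [6,7] "under" : S\PP
      [7,8] "liked" : NP\S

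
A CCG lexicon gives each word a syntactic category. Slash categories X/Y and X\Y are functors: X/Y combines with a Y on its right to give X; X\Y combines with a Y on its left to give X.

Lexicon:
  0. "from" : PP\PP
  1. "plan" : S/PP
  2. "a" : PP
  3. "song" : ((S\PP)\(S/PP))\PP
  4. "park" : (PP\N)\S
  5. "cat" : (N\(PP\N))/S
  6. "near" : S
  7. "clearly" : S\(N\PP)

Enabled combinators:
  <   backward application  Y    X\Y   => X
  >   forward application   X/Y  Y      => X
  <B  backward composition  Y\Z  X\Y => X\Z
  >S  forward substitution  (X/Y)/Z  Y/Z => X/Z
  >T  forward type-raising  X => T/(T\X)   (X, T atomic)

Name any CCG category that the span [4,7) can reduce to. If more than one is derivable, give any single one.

N\S

[0,8] S   <
  [0,7] N\PP   <B
    [0,4] S\PP   <B
      [0,1] "from" : PP\PP
      [1,4] S\PP   <
        [1,2] "plan" : S/PP
        [2,4] (S\PP)\(S/PP)   <
          [2,3] "a" : PP
          [3,4] "song" : ((S\PP)\(S/PP))\PP
    [4,7] N\S   <B
      [4,5] "park" : (PP\N)\S
      [5,7] N\(PP\N)   >
        [5,6] "cat" : (N\(PP\N))/S
        [6,7] "near" : S
  [7,8] "clearly" : S\(N\PP)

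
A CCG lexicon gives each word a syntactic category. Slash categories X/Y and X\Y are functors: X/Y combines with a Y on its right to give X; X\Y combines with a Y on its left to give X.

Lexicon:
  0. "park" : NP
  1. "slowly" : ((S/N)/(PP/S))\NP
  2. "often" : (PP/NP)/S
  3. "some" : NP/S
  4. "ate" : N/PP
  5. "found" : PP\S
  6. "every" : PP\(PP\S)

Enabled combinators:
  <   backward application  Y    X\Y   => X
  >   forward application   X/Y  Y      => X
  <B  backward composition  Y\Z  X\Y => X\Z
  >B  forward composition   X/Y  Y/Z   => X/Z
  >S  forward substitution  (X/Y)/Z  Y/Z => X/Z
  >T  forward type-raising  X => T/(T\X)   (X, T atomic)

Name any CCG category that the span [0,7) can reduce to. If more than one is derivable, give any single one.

[0,7] S   >
  [0,5] S/PP   >B
    [0,4] S/N   >
      [0,2] (S/N)/(PP/S)   <
        [0,1] "park" : NP
        [1,2] "slowly" : ((S/N)/(PP/S))\NP
      [2,4] PP/S   >S
        [2,3] "often" : (PP/NP)/S
        [3,4] "some" : NP/S
    [4,5] "ate" : N/PP
  [5,7] PP   <
    [5,6] "found" : PP\S
    [6,7] "every" : PP\(PP\S)

S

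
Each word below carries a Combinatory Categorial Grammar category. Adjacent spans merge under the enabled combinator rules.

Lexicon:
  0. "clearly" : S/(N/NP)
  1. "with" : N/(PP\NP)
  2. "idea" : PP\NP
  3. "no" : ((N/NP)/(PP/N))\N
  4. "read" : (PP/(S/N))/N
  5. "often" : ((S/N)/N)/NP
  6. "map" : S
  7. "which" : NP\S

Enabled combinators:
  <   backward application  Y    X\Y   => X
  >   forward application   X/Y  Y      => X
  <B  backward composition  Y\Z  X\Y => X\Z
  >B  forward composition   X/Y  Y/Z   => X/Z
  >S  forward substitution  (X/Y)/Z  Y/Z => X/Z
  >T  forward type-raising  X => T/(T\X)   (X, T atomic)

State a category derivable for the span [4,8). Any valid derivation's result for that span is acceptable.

[0,8] S   >
  [0,1] "clearly" : S/(N/NP)
  [1,8] N/NP   >
    [1,4] (N/NP)/(PP/N)   <
      [1,3] N   >
        [1,2] "with" : N/(PP\NP)
        [2,3] "idea" : PP\NP
      [3,4] "no" : ((N/NP)/(PP/N))\N
    [4,8] PP/N   >S
      [4,5] "read" : (PP/(S/N))/N
      [5,8] (S/N)/N   >
        [5,6] "often" : ((S/N)/N)/NP
        [6,8] NP   >
          [6,7] NP/(NP\S)   >T
            [6,7] "map" : S
          [7,8] "which" : NP\S

PP/N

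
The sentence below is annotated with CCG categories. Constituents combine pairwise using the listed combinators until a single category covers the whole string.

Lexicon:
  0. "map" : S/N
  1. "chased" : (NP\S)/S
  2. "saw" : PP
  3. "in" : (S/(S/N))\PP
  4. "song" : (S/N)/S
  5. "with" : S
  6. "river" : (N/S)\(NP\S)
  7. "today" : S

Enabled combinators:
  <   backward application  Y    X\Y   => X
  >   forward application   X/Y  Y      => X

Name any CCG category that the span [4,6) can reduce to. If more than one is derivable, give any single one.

S/N

[0,8] S   >
  [0,1] "map" : S/N
  [1,8] N   >
    [1,7] N/S   <
      [1,6] NP\S   >
        [1,2] "chased" : (NP\S)/S
        [2,6] S   >
          [2,4] S/(S/N)   <
            [2,3] "saw" : PP
            [3,4] "in" : (S/(S/N))\PP
          [4,6] S/N   >
            [4,5] "song" : (S/N)/S
            [5,6] "with" : S
      [6,7] "river" : (N/S)\(NP\S)
    [7,8] "today" : S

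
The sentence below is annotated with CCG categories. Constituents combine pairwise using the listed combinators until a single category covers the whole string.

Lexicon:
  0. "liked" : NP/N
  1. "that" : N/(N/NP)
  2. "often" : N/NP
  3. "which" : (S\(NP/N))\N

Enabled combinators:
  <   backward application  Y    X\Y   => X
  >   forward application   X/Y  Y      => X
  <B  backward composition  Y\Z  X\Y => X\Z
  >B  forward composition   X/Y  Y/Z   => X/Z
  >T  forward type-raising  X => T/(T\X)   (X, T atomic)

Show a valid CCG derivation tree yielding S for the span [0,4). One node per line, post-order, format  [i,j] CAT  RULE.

[0,1] NP/N  lex  "liked"
[1,2] N/(N/NP)  lex  "that"
[2,3] N/NP  lex  "often"
[1,3] N  >  k=2
[3,4] (S\(NP/N))\N  lex  "which"
[1,4] S\(NP/N)  <  k=3
[0,4] S  <  k=1

[0,4] S   <
  [0,1] "liked" : NP/N
  [1,4] S\(NP/N)   <
    [1,3] N   >
      [1,2] "that" : N/(N/NP)
      [2,3] "often" : N/NP
    [3,4] "which" : (S\(NP/N))\N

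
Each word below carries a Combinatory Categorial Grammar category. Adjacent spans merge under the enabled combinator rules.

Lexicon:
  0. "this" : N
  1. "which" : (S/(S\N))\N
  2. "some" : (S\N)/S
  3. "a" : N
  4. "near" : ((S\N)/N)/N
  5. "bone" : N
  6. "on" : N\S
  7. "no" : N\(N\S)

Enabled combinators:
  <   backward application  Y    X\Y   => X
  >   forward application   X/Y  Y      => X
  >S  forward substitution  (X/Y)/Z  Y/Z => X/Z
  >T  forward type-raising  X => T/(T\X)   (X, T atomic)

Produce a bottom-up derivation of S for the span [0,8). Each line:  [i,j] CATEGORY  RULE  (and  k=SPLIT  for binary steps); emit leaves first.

[0,8] S   >
  [0,2] S/(S\N)   <
    [0,1] "this" : N
    [1,2] "which" : (S/(S\N))\N
  [2,8] S\N   >
    [2,3] "some" : (S\N)/S
    [3,8] S   <
      [3,4] "a" : N
      [4,8] S\N   >
        [4,6] (S\N)/N   >
          [4,5] "near" : ((S\N)/N)/N
          [5,6] "bone" : N
        [6,8] N   <
          [6,7] "on" : N\S
          [7,8] "no" : N\(N\S)

[0,1] N  lex  "this"
[1,2] (S/(S\N))\N  lex  "which"
[0,2] S/(S\N)  <  k=1
[2,3] (S\N)/S  lex  "some"
[3,4] N  lex  "a"
[4,5] ((S\N)/N)/N  lex  "near"
[5,6] N  lex  "bone"
[4,6] (S\N)/N  >  k=5
[6,7] N\S  lex  "on"
[7,8] N\(N\S)  lex  "no"
[6,8] N  <  k=7
[4,8] S\N  >  k=6
[3,8] S  <  k=4
[2,8] S\N  >  k=3
[0,8] S  >  k=2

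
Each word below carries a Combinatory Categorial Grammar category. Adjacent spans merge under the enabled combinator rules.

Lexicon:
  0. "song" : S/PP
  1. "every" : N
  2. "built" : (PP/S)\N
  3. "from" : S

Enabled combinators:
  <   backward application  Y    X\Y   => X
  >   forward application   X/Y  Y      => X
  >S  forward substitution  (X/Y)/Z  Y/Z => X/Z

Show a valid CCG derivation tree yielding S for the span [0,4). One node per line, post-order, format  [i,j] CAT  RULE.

[0,4] S   >
  [0,1] "song" : S/PP
  [1,4] PP   >
    [1,3] PP/S   <
      [1,2] "every" : N
      [2,3] "built" : (PP/S)\N
    [3,4] "from" : S

[0,1] S/PP  lex  "song"
[1,2] N  lex  "every"
[2,3] (PP/S)\N  lex  "built"
[1,3] PP/S  <  k=2
[3,4] S  lex  "from"
[1,4] PP  >  k=3
[0,4] S  >  k=1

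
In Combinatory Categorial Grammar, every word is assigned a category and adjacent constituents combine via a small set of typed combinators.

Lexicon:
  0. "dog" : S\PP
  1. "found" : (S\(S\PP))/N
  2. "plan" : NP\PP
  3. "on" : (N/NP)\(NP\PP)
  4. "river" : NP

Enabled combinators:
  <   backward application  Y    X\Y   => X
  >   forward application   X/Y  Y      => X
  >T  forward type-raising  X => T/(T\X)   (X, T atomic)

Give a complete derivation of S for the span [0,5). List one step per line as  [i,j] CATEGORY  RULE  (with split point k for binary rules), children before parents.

[0,5] S   <
  [0,1] "dog" : S\PP
  [1,5] S\(S\PP)   >
    [1,2] "found" : (S\(S\PP))/N
    [2,5] N   >
      [2,4] N/NP   <
        [2,3] "plan" : NP\PP
        [3,4] "on" : (N/NP)\(NP\PP)
      [4,5] "river" : NP

[0,1] S\PP  lex  "dog"
[1,2] (S\(S\PP))/N  lex  "found"
[2,3] NP\PP  lex  "plan"
[3,4] (N/NP)\(NP\PP)  lex  "on"
[2,4] N/NP  <  k=3
[4,5] NP  lex  "river"
[2,5] N  >  k=4
[1,5] S\(S\PP)  >  k=2
[0,5] S  <  k=1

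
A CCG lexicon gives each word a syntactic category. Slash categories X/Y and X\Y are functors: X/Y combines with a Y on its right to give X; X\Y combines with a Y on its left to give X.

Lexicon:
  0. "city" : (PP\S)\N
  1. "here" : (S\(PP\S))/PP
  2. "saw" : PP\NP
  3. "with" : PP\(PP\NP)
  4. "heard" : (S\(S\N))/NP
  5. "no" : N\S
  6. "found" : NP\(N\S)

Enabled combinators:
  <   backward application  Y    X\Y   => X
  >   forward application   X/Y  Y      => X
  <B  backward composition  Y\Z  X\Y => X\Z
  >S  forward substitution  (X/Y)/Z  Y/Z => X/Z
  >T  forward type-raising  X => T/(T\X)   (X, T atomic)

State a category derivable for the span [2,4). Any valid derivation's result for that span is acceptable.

[0,7] S   <
  [0,4] S\N   <B
    [0,1] "city" : (PP\S)\N
    [1,4] S\(PP\S)   >
      [1,2] "here" : (S\(PP\S))/PP
      [2,4] PP   <
        [2,3] "saw" : PP\NP
        [3,4] "with" : PP\(PP\NP)
  [4,7] S\(S\N)   >
    [4,5] "heard" : (S\(S\N))/NP
    [5,7] NP   <
      [5,6] "no" : N\S
      [6,7] "found" : NP\(N\S)

PP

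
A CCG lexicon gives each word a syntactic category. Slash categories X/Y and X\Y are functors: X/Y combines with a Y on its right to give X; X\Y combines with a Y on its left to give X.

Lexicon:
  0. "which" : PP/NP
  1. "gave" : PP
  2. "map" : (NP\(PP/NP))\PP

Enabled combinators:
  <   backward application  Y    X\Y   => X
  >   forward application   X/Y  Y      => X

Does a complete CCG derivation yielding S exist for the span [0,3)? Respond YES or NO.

NO

PP/NP PP (NP\(PP/NP))\PP
CKY chart[0,3] = {NP}; S ∉ chart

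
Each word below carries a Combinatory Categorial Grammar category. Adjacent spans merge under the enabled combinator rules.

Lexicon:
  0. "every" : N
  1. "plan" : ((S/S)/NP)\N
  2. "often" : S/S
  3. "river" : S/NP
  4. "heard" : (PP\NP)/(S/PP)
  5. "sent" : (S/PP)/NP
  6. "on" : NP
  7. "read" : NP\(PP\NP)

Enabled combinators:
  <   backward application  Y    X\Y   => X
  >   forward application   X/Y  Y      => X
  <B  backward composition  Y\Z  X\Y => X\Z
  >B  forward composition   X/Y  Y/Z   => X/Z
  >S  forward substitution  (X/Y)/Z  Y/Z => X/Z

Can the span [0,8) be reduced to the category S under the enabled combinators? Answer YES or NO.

YES

[0,8] S   >
  [0,4] S/NP   >S
    [0,2] (S/S)/NP   <
      [0,1] "every" : N
      [1,2] "plan" : ((S/S)/NP)\N
    [2,4] S/NP   >B
      [2,3] "often" : S/S
      [3,4] "river" : S/NP
  [4,8] NP   <
    [4,7] PP\NP   >
      [4,5] "heard" : (PP\NP)/(S/PP)
      [5,7] S/PP   >
        [5,6] "sent" : (S/PP)/NP
        [6,7] "on" : NP
    [7,8] "read" : NP\(PP\NP)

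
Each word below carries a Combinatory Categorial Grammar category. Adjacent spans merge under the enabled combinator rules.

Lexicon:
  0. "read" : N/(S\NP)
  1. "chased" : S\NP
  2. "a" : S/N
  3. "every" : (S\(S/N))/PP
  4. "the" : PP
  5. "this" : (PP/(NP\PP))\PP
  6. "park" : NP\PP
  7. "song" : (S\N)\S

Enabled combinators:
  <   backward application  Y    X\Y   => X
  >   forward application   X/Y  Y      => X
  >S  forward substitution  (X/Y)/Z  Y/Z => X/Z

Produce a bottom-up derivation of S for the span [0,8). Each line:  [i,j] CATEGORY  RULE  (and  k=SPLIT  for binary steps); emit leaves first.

[0,1] N/(S\NP)  lex  "read"
[1,2] S\NP  lex  "chased"
[0,2] N  >  k=1
[2,3] S/N  lex  "a"
[3,4] (S\(S/N))/PP  lex  "every"
[4,5] PP  lex  "the"
[5,6] (PP/(NP\PP))\PP  lex  "this"
[4,6] PP/(NP\PP)  <  k=5
[6,7] NP\PP  lex  "park"
[4,7] PP  >  k=6
[3,7] S\(S/N)  >  k=4
[2,7] S  <  k=3
[7,8] (S\N)\S  lex  "song"
[2,8] S\N  <  k=7
[0,8] S  <  k=2

[0,8] S   <
  [0,2] N   >
    [0,1] "read" : N/(S\NP)
    [1,2] "chased" : S\NP
  [2,8] S\N   <
    [2,7] S   <
      [2,3] "a" : S/N
      [3,7] S\(S/N)   >
        [3,4] "every" : (S\(S/N))/PP
        [4,7] PP   >
          [4,6] PP/(NP\PP)   <
            [4,5] "the" : PP
            [5,6] "this" : (PP/(NP\PP))\PP
          [6,7] "park" : NP\PP
    [7,8] "song" : (S\N)\S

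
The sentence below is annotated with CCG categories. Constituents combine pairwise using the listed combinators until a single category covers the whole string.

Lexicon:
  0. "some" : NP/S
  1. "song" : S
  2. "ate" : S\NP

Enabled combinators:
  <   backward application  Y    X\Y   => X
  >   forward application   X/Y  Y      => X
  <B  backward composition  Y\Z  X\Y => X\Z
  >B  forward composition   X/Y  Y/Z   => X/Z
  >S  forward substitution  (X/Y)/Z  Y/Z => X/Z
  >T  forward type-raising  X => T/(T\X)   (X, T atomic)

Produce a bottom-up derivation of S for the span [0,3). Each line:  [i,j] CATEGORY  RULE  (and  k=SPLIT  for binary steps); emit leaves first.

[0,1] NP/S  lex  "some"
[1,2] S  lex  "song"
[0,2] NP  >  k=1
[2,3] S\NP  lex  "ate"
[0,3] S  <  k=2

[0,3] S   <
  [0,2] NP   >
    [0,1] "some" : NP/S
    [1,2] "song" : S
  [2,3] "ate" : S\NP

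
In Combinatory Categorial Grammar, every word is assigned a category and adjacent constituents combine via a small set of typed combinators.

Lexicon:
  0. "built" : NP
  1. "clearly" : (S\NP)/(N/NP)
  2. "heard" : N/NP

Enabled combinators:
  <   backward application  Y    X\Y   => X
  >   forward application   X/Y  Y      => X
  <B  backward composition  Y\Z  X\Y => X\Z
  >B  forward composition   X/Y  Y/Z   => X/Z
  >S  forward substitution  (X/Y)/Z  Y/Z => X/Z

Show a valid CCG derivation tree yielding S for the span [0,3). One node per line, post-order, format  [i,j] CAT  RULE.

[0,1] NP  lex  "built"
[1,2] (S\NP)/(N/NP)  lex  "clearly"
[2,3] N/NP  lex  "heard"
[1,3] S\NP  >  k=2
[0,3] S  <  k=1

[0,3] S   <
  [0,1] "built" : NP
  [1,3] S\NP   >
    [1,2] "clearly" : (S\NP)/(N/NP)
    [2,3] "heard" : N/NP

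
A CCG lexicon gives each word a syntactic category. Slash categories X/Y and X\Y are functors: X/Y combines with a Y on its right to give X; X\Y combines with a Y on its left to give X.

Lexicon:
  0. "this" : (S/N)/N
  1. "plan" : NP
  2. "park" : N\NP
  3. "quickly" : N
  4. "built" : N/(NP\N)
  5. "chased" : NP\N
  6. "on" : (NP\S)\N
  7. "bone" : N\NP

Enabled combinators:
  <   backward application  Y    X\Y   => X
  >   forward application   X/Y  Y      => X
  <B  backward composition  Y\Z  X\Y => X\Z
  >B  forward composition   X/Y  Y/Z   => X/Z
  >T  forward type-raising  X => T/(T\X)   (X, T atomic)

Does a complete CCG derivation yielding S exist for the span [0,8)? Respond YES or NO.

NO

(S/N)/N NP N\NP N N/(NP\N) NP\N (NP\S)\N N\NP
CKY chart[0,8] = {N, N/(N\N), NP/(NP\N), PP/(PP\N), S/(S\N)}; S ∉ chart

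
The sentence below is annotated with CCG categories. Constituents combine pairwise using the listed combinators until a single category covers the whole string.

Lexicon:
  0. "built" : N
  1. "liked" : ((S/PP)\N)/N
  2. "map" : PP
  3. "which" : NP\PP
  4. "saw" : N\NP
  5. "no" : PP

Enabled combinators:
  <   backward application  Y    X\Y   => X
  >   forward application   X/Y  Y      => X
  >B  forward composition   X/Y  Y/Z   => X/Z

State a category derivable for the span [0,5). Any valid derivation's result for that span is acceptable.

[0,6] S   >
  [0,5] S/PP   <
    [0,1] "built" : N
    [1,5] (S/PP)\N   >
      [1,2] "liked" : ((S/PP)\N)/N
      [2,5] N   <
        [2,4] NP   <
          [2,3] "map" : PP
          [3,4] "which" : NP\PP
        [4,5] "saw" : N\NP
  [5,6] "no" : PP

S/PP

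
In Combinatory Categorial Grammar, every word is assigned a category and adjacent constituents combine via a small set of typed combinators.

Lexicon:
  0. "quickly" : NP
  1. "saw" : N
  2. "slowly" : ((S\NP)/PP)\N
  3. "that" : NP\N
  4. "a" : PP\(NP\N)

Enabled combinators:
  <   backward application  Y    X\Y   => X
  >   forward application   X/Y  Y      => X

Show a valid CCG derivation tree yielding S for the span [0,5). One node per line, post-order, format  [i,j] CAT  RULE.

[0,1] NP  lex  "quickly"
[1,2] N  lex  "saw"
[2,3] ((S\NP)/PP)\N  lex  "slowly"
[1,3] (S\NP)/PP  <  k=2
[3,4] NP\N  lex  "that"
[4,5] PP\(NP\N)  lex  "a"
[3,5] PP  <  k=4
[1,5] S\NP  >  k=3
[0,5] S  <  k=1

[0,5] S   <
  [0,1] "quickly" : NP
  [1,5] S\NP   >
    [1,3] (S\NP)/PP   <
      [1,2] "saw" : N
      [2,3] "slowly" : ((S\NP)/PP)\N
    [3,5] PP   <
      [3,4] "that" : NP\N
      [4,5] "a" : PP\(NP\N)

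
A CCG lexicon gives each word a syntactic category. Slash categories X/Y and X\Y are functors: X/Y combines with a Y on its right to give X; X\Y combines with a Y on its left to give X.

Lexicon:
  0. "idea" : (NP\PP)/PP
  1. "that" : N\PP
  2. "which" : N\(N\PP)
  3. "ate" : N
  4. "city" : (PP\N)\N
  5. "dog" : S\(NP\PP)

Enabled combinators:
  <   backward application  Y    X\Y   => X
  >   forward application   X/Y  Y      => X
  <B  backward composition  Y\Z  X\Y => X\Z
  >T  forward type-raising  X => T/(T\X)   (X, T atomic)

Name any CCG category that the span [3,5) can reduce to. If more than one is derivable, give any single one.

[0,6] S   <
  [0,5] NP\PP   >
    [0,1] "idea" : (NP\PP)/PP
    [1,5] PP   <
      [1,3] N   <
        [1,2] "that" : N\PP
        [2,3] "which" : N\(N\PP)
      [3,5] PP\N   <
        [3,4] "ate" : N
        [4,5] "city" : (PP\N)\N
  [5,6] "dog" : S\(NP\PP)

PP\N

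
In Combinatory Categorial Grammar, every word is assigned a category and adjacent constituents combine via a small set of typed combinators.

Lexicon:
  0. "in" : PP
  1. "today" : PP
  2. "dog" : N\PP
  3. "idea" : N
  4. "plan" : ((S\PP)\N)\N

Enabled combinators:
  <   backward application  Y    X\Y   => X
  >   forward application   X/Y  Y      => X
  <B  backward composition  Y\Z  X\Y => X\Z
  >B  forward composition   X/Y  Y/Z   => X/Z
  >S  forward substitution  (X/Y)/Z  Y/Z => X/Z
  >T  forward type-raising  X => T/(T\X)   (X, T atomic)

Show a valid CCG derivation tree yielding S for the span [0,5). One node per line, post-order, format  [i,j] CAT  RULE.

[0,1] PP  lex  "in"
[0,1] S/(S\PP)  >T
[1,2] PP  lex  "today"
[1,2] N/(N\PP)  >T
[2,3] N\PP  lex  "dog"
[1,3] N  >  k=2
[3,4] N  lex  "idea"
[4,5] ((S\PP)\N)\N  lex  "plan"
[3,5] (S\PP)\N  <  k=4
[1,5] S\PP  <  k=3
[0,5] S  >  k=1

[0,5] S   >
  [0,1] S/(S\PP)   >T
    [0,1] "in" : PP
  [1,5] S\PP   <
    [1,3] N   >
      [1,2] N/(N\PP)   >T
        [1,2] "today" : PP
      [2,3] "dog" : N\PP
    [3,5] (S\PP)\N   <
      [3,4] "idea" : N
      [4,5] "plan" : ((S\PP)\N)\N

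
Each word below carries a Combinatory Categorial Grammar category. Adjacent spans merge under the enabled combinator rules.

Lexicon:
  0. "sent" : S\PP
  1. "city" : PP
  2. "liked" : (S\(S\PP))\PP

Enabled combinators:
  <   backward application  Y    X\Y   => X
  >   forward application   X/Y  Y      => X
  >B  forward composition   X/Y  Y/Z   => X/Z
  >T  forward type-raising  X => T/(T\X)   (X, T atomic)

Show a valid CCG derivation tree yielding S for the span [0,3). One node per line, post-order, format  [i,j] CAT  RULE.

[0,1] S\PP  lex  "sent"
[1,2] PP  lex  "city"
[2,3] (S\(S\PP))\PP  lex  "liked"
[1,3] S\(S\PP)  <  k=2
[0,3] S  <  k=1

[0,3] S   <
  [0,1] "sent" : S\PP
  [1,3] S\(S\PP)   <
    [1,2] "city" : PP
    [2,3] "liked" : (S\(S\PP))\PP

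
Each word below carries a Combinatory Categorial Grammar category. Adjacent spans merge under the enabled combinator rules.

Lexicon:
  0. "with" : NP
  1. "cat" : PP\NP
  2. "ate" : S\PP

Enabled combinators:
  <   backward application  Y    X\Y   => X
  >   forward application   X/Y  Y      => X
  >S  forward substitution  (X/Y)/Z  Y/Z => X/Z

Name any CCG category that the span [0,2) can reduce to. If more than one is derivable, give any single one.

PP

[0,3] S   <
  [0,2] PP   <
    [0,1] "with" : NP
    [1,2] "cat" : PP\NP
  [2,3] "ate" : S\PP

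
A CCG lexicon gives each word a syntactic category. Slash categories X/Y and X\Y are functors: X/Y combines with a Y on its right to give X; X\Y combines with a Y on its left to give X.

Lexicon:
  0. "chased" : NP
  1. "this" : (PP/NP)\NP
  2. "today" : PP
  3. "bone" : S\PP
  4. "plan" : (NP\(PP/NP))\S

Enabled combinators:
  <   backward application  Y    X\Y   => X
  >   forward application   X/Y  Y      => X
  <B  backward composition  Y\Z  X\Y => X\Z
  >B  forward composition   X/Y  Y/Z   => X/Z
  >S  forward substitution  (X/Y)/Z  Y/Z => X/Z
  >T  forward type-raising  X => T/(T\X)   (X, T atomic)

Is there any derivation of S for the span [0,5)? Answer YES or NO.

NO

NP (PP/NP)\NP PP S\PP (NP\(PP/NP))\S
CKY chart[0,5] = {N/(N\NP), NP, NP/(NP\NP), PP/(PP\NP), S/(S\NP)}; S ∉ chart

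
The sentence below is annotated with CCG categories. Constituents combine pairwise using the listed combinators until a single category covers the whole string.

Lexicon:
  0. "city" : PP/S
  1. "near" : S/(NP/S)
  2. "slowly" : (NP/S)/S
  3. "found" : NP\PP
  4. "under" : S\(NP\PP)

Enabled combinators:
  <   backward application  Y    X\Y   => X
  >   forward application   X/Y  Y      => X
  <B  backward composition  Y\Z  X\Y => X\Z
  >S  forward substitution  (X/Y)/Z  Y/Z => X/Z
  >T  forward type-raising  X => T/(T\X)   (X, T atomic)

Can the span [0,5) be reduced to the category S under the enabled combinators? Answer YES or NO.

PP/S S/(NP/S) (NP/S)/S NP\PP S\(NP\PP)
CKY chart[0,5] = {N/(N\PP), NP/(NP\PP), PP, PP/(PP\PP), S/(S\PP)}; S ∉ chart

NO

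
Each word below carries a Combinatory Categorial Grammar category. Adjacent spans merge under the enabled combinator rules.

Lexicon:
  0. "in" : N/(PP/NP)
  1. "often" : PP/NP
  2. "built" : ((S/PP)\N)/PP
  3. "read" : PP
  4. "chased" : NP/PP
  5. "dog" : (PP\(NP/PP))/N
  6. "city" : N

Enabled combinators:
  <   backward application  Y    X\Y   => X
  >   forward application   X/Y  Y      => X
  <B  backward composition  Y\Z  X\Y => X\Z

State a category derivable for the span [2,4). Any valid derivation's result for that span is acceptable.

[0,7] S   >
  [0,4] S/PP   <
    [0,2] N   >
      [0,1] "in" : N/(PP/NP)
      [1,2] "often" : PP/NP
    [2,4] (S/PP)\N   >
      [2,3] "built" : ((S/PP)\N)/PP
      [3,4] "read" : PP
  [4,7] PP   <
    [4,5] "chased" : NP/PP
    [5,7] PP\(NP/PP)   >
      [5,6] "dog" : (PP\(NP/PP))/N
      [6,7] "city" : N

(S/PP)\N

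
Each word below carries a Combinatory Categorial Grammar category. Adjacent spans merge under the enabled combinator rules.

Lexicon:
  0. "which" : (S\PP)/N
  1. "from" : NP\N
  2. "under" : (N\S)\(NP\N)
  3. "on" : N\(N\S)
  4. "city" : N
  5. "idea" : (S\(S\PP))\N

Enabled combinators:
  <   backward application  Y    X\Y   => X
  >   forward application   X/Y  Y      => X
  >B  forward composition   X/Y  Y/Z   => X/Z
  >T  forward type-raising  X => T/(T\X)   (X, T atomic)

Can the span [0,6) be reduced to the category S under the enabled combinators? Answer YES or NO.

[0,6] S   <
  [0,4] S\PP   >
    [0,1] "which" : (S\PP)/N
    [1,4] N   <
      [1,3] N\S   <
        [1,2] "from" : NP\N
        [2,3] "under" : (N\S)\(NP\N)
      [3,4] "on" : N\(N\S)
  [4,6] S\(S\PP)   <
    [4,5] "city" : N
    [5,6] "idea" : (S\(S\PP))\N

YES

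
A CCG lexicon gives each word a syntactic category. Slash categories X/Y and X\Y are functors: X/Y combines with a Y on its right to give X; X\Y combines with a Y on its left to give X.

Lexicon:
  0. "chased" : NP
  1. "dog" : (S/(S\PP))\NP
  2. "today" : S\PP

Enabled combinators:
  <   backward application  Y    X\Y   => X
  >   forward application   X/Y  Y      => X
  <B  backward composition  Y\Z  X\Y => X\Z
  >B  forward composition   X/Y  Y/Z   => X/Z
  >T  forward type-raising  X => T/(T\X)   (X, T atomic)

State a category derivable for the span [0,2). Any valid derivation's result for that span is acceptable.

[0,3] S   >
  [0,2] S/(S\PP)   <
    [0,1] "chased" : NP
    [1,2] "dog" : (S/(S\PP))\NP
  [2,3] "today" : S\PP

S/(S\PP)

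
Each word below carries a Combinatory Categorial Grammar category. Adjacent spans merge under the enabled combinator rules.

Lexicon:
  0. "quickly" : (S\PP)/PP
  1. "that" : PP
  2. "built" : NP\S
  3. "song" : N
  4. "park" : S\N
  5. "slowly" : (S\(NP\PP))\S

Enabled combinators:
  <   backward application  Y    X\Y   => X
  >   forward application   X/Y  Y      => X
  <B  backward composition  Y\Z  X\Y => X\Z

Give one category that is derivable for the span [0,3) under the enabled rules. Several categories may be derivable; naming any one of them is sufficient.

[0,6] S   <
  [0,3] NP\PP   <B
    [0,2] S\PP   >
      [0,1] "quickly" : (S\PP)/PP
      [1,2] "that" : PP
    [2,3] "built" : NP\S
  [3,6] S\(NP\PP)   <
    [3,5] S   <
      [3,4] "song" : N
      [4,5] "park" : S\N
    [5,6] "slowly" : (S\(NP\PP))\S

NP\PP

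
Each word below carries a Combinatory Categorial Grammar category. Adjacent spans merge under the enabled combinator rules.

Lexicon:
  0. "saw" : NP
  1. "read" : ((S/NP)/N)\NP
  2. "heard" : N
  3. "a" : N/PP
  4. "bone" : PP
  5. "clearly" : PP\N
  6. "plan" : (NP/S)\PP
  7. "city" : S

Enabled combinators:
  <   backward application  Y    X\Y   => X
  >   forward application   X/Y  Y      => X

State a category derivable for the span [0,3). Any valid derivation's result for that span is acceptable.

S/NP

[0,8] S   >
  [0,3] S/NP   >
    [0,2] (S/NP)/N   <
      [0,1] "saw" : NP
      [1,2] "read" : ((S/NP)/N)\NP
    [2,3] "heard" : N
  [3,8] NP   >
    [3,7] NP/S   <
      [3,6] PP   <
        [3,5] N   >
          [3,4] "a" : N/PP
          [4,5] "bone" : PP
        [5,6] "clearly" : PP\N
      [6,7] "plan" : (NP/S)\PP
    [7,8] "city" : S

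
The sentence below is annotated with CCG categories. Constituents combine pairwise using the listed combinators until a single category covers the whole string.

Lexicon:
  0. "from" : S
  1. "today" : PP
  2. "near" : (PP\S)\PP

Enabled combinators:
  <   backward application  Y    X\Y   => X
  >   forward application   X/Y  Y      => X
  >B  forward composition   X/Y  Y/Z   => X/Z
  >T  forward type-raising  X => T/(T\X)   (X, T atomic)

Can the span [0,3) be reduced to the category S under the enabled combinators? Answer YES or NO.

S PP (PP\S)\PP
CKY chart[0,3] = {N/(N\PP), NP/(NP\PP), PP, PP/(PP\PP), S/(S\PP)}; S ∉ chart

NO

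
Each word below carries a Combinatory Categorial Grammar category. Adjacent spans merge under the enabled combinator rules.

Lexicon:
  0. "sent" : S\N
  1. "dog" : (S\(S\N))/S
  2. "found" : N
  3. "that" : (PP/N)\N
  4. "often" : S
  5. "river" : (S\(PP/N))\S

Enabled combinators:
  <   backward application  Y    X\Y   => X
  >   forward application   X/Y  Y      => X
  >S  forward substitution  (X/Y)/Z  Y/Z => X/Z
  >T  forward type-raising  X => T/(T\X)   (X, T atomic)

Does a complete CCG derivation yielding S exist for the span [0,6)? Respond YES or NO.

[0,6] S   <
  [0,1] "sent" : S\N
  [1,6] S\(S\N)   >
    [1,2] "dog" : (S\(S\N))/S
    [2,6] S   <
      [2,4] PP/N   <
        [2,3] "found" : N
        [3,4] "that" : (PP/N)\N
      [4,6] S\(PP/N)   <
        [4,5] "often" : S
        [5,6] "river" : (S\(PP/N))\S

YES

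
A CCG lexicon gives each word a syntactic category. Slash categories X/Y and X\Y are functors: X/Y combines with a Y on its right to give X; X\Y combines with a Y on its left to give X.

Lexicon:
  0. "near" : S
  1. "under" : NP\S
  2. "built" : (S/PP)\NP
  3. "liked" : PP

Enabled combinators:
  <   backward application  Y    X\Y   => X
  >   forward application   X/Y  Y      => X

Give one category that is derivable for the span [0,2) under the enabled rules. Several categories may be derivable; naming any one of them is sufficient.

NP

[0,4] S   >
  [0,3] S/PP   <
    [0,2] NP   <
      [0,1] "near" : S
      [1,2] "under" : NP\S
    [2,3] "built" : (S/PP)\NP
  [3,4] "liked" : PP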